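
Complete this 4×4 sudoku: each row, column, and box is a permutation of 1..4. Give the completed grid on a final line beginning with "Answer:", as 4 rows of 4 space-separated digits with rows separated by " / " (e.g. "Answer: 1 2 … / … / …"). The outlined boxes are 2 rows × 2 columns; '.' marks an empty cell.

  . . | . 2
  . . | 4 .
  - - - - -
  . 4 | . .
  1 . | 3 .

Step 1. [r1c3∈{1}] r1c3's peers cover all but 1 ⇒ r1c3=1.
Step 2. [r1c2∈{3}] r1c2's peers cover all but 3, so r1c2=3.
Step 3. [r2c1∈{2}] r2c1 has the single candidate 2, so r2c1=2.
Step 4. [r4c2∈{2}] only 2 remains possible at r4c2, so r4c2=2.
Step 5. [r2c4∈{3}] r2c4's peers cover all but 3 ⇒ r2c4=3.
Step 6. [r2c2∈{1}] nothing but 1 survives at r2c2, so r2c2=1.
Step 7. [r3c3∈{2}] r3c3's peers cover all but 2 ⇒ r3c3=2.
Step 8. [r3c4∈{1}] r3c4's peers cover all but 1. So r3c4=1.
Step 9. [r1c1∈{4}] r1c1 has the single candidate 4 ⇒ r1c1=4.
Step 10. [r3c1∈{3}] nothing but 3 survives at r3c1, so r3c1=3.
Step 11. [r4c4∈{4}] only 4 remains possible at r4c4 ⇒ r4c4=4.

Answer: 4 3 1 2 / 2 1 4 3 / 3 4 2 1 / 1 2 3 4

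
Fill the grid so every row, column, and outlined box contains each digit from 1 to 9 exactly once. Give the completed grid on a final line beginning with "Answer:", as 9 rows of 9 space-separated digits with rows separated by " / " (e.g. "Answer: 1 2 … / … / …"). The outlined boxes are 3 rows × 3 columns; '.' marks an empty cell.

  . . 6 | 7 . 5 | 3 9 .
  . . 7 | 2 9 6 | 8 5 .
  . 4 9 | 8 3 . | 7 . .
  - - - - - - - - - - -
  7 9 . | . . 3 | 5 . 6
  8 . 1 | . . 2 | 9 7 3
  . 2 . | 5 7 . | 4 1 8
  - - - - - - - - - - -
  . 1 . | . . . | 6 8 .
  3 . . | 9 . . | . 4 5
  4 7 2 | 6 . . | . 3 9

Step 1. [r3c6∈{1}] r3c6 is down to just 1. So r3c6=1.
Step 2. [r5c4∈{4}] nothing but 4 survives at r5c4, so r5c4=4.
Step 3. [r3c9∈{2}] r3c9 has the single candidate 2, so r3c9=2.
Step 4. [r9c6∈{8}] r9c6's peers cover all but 8. So r9c6=8.
Step 5. [r7c5∈{2,4,5}] row 7 places 2 nowhere but r7c5, so r7c5=2.
Step 6. [r8c5∈{1}] nothing but 1 survives at r8c5 ⇒ r8c5=1.
Step 7. [r2c1∈{1}] only 1 remains possible at r2c1, so r2c1=1.
Step 8. [r8c2∈{6,8}] in row 8, 6 fits only at r8c2. So r8c2=6.
Step 9. [r2c9∈{4}] r2c9's peers cover all but 4 ⇒ r2c9=4.
Step 10. [r7c6∈{4,7}] r7c6 is the only open cell in row 7 admitting 4. So r7c6=4.
Step 11. [r3c1∈{5}] r3c1's peers cover all but 5, so r3c1=5.
Step 12. [r6c6∈{9}] only 9 remains possible at r6c6 ⇒ r6c6=9.
Step 13. [r6c1∈{6}] nothing but 6 survives at r6c1 ⇒ r6c1=6.
Step 14. [r4c3∈{4}] r4c3's peers cover all but 4 ⇒ r4c3=4.
Step 15. [r4c8∈{2}] r4c8's peers cover all but 2. So r4c8=2.
Step 16. [r7c3∈{5}] r7c3's peers cover all but 5. So r7c3=5.
Step 17. [r8c6∈{7}] r8c6's peers cover all but 7 ⇒ r8c6=7.
Step 18. [r3c8∈{6}] nothing but 6 survives at r3c8 ⇒ r3c8=6.
Step 19. [r6c3∈{3}] r6c3 has the single candidate 3. So r6c3=3.
Step 20. [r8c3∈{8}] r8c3 is down to just 8 ⇒ r8c3=8.
Step 21. [r5c5∈{6}] r5c5's peers cover all but 6. So r5c5=6.
Step 22. [r9c7∈{1}] only 1 remains possible at r9c7, so r9c7=1.
Step 23. [r9c5∈{5}] r9c5's peers cover all but 5. So r9c5=5.
Step 24. [r1c2∈{8}] r1c2 has the single candidate 8 ⇒ r1c2=8.
Step 25. [r1c1∈{2}] nothing but 2 survives at r1c1, so r1c1=2.
Step 26. [r8c7∈{2}] nothing but 2 survives at r8c7 ⇒ r8c7=2.
Step 27. [r7c9∈{7}] nothing but 7 survives at r7c9 ⇒ r7c9=7.
Step 28. [r7c4∈{3}] r7c4's peers cover all but 3, so r7c4=3.
Step 29. [r2c2∈{3}] r2c2 has the single candidate 3, so r2c2=3.
Step 30. [r5c2∈{5}] only 5 remains possible at r5c2 ⇒ r5c2=5.
Step 31. [r7c1∈{9}] only 9 remains possible at r7c1, so r7c1=9.
Step 32. [r1c9∈{1}] r1c9 has the single candidate 1 ⇒ r1c9=1.
Step 33. [r1c5∈{4}] r1c5 is down to just 4, so r1c5=4.
Step 34. [r4c4∈{1}] r4c4's peers cover all but 1 ⇒ r4c4=1.
Step 35. [r4c5∈{8}] r4c5's peers cover all but 8. So r4c5=8.

Answer: 2 8 6 7 4 5 3 9 1 / 1 3 7 2 9 6 8 5 4 / 5 4 9 8 3 1 7 6 2 / 7 9 4 1 8 3 5 2 6 / 8 5 1 4 6 2 9 7 3 / 6 2 3 5 7 9 4 1 8 / 9 1 5 3 2 4 6 8 7 / 3 6 8 9 1 7 2 4 5 / 4 7 2 6 5 8 1 3 9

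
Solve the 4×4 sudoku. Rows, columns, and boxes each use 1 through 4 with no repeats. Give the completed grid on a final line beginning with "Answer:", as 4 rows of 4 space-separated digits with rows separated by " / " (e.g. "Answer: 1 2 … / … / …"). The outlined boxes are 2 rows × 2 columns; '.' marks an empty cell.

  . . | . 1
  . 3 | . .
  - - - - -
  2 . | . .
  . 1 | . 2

Step 1. [r2c4∈{4}] r2c4 is down to just 4. So r2c4=4.
Step 2. [r3c2∈{4}] r3c2's peers cover all but 4. So r3c2=4.
Step 3. [r1c3∈{2,3}] r1c3 is the only open cell in row 1 admitting 3 ⇒ r1c3=3.
Step 4. [r3c4∈{3}] nothing but 3 survives at r3c4 ⇒ r3c4=3.
Step 5. [r4c1∈{3}] r4c1's peers cover all but 3. So r4c1=3.
Step 6. [r4c3∈{4}] r4c3 is down to just 4 ⇒ r4c3=4.
Step 7. [r3c3∈{1}] r3c3's peers cover all but 1. So r3c3=1.
Step 8. [r2c3∈{2}] r2c3 is down to just 2 ⇒ r2c3=2.
Step 9. [r1c2∈{2}] nothing but 2 survives at r1c2. So r1c2=2.
Step 10. [r1c1∈{4}] only 4 remains possible at r1c1, so r1c1=4.
Step 11. [r2c1∈{1}] nothing but 1 survives at r2c1, so r2c1=1.

Answer: 4 2 3 1 / 1 3 2 4 / 2 4 1 3 / 3 1 4 2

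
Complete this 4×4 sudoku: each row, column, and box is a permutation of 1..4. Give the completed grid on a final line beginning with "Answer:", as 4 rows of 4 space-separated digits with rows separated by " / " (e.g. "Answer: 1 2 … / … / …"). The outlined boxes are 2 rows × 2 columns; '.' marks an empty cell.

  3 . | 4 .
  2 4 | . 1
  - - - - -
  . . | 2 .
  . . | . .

Step 1. [r4c3∈{1,3}] col 3 places 1 nowhere but r4c3 ⇒ r4c3=1.
Step 2. [r3c1∈{1,4}] in col 1, 1 fits only at r3c1 ⇒ r3c1=1.
Step 3. [r3c2∈{3}] nothing but 3 survives at r3c2 ⇒ r3c2=3.
Step 4. [r4c1∈{4}] r4c1 has the single candidate 4 ⇒ r4c1=4.
Step 5. [r1c2∈{1}] r1c2's peers cover all but 1 ⇒ r1c2=1.
Step 6. [r2c3∈{3}] r2c3's peers cover all but 3, so r2c3=3.
Step 7. [r3c4∈{4}] nothing but 4 survives at r3c4 ⇒ r3c4=4.
Step 8. [r4c2∈{2}] nothing but 2 survives at r4c2. So r4c2=2.
Step 9. [r1c4∈{2}] r1c4's peers cover all but 2 ⇒ r1c4=2.
Step 10. [r4c4∈{3}] nothing but 3 survives at r4c4 ⇒ r4c4=3.

Answer: 3 1 4 2 / 2 4 3 1 / 1 3 2 4 / 4 2 1 3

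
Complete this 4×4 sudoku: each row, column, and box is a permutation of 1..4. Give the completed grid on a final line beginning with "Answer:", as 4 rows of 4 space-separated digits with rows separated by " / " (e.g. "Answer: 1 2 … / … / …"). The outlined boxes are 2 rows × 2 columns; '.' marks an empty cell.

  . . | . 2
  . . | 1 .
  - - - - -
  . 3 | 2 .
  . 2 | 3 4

Step 1. [r1c1∈{1,3,4}] across row 1, 3 lands solely at r1c1. So r1c1=3.
Step 2. [r3c1∈{1,4}] row 3 places 4 nowhere but r3c1. So r3c1=4.
Step 3. [r1c3∈{4}] nothing but 4 survives at r1c3 ⇒ r1c3=4.
Step 4. [r1c2∈{1}] nothing but 1 survives at r1c2, so r1c2=1.
Step 5. [r2c1∈{2}] r2c1 is down to just 2 ⇒ r2c1=2.
Step 6. [r4c1∈{1}] r4c1's peers cover all but 1 ⇒ r4c1=1.
Step 7. [r2c4∈{3}] r2c4's peers cover all but 3 ⇒ r2c4=3.
Step 8. [r3c4∈{1}] only 1 remains possible at r3c4 ⇒ r3c4=1.
Step 9. [r2c2∈{4}] r2c2's peers cover all but 4 ⇒ r2c2=4.

Answer: 3 1 4 2 / 2 4 1 3 / 4 3 2 1 / 1 2 3 4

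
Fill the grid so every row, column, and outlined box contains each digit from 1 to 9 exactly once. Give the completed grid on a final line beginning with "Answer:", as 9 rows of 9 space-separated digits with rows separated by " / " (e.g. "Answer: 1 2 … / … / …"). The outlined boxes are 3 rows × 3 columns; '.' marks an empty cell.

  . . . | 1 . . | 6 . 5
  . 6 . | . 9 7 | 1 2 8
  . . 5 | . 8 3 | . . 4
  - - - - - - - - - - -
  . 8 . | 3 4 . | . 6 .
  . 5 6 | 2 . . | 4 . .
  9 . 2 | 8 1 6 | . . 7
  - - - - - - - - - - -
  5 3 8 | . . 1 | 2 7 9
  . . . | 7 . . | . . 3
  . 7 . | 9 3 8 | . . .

Step 1. [r9c1∈{1,2,4,6}] r9c1 is the only open cell in row 9 admitting 2, so r9c1=2.
Step 2. [r1c8∈{3,9}] r1c8 is the only open cell in box 3 admitting 3. So r1c8=3.
Step 3. [r8c5∈{2,5,6}] col 5 places 5 nowhere but r8c5 ⇒ r8c5=5.
Step 4. [r5c9∈{1}] r5c9's peers cover all but 1 ⇒ r5c9=1.
Step 5. [r6c8∈{5}] only 5 remains possible at r6c8 ⇒ r6c8=5.
Step 6. [r3c8∈{9}] r3c8 has the single candidate 9 ⇒ r3c8=9.
Step 7. [r7c4∈{4,6}] in row 7, 4 fits only at r7c4 ⇒ r7c4=4.
Step 8. [r1c6∈{2,4}] across col 6, 4 lands solely at r1c6, so r1c6=4.
Step 9. [r8c1∈{1,4,6}] row 8 places 6 nowhere but r8c1. So r8c1=6.
Step 10. [r2c1∈{3,4}] across col 1, 4 lands solely at r2c1 ⇒ r2c1=4.
Step 11. [r3c2∈{1,2}] r3c2 is the only open cell in row 3 admitting 2, so r3c2=2.
Step 12. [r8c2∈{1,4,9}] col 2 places 1 nowhere but r8c2. So r8c2=1.
Step 13. [r8c3∈{4,9}] 9 has one home in row 8: r8c3 ⇒ r8c3=9.
Step 14. [r1c3∈{7}] only 7 remains possible at r1c3, so r1c3=7.
Step 15. [r4c1∈{1,7}] r4c1 is the only open cell in row 4 admitting 7. So r4c1=7.
Step 16. [r8c8∈{4,8}] 4 has one home in row 8: r8c8 ⇒ r8c8=4.
Step 17. [r5c6∈{9}] r5c6's peers cover all but 9. So r5c6=9.
Step 18. [r1c2∈{9}] only 9 remains possible at r1c2, so r1c2=9.
Step 19. [r9c8∈{1}] only 1 remains possible at r9c8, so r9c8=1.
Step 20. [r4c9∈{2}] r4c9 has the single candidate 2 ⇒ r4c9=2.
Step 21. [r4c7∈{9}] only 9 remains possible at r4c7. So r4c7=9.
Step 22. [r3c1∈{1}] nothing but 1 survives at r3c1, so r3c1=1.
Step 23. [r1c1∈{8}] nothing but 8 survives at r1c1 ⇒ r1c1=8.
Step 24. [r1c5∈{2}] r1c5 has the single candidate 2. So r1c5=2.
Step 25. [r2c4∈{5}] r2c4's peers cover all but 5, so r2c4=5.
Step 26. [r3c7∈{7}] r3c7 has the single candidate 7, so r3c7=7.
Step 27. [r7c5∈{6}] r7c5 is down to just 6. So r7c5=6.
Step 28. [r2c3∈{3}] r2c3's peers cover all but 3, so r2c3=3.
Step 29. [r5c5∈{7}] r5c5 has the single candidate 7, so r5c5=7.
Step 30. [r6c7∈{3}] nothing but 3 survives at r6c7. So r6c7=3.
Step 31. [r8c7∈{8}] only 8 remains possible at r8c7, so r8c7=8.
Step 32. [r9c7∈{5}] only 5 remains possible at r9c7. So r9c7=5.
Step 33. [r3c4∈{6}] r3c4 has the single candidate 6 ⇒ r3c4=6.
Step 34. [r4c3∈{1}] only 1 remains possible at r4c3, so r4c3=1.
Step 35. [r4c6∈{5}] nothing but 5 survives at r4c6. So r4c6=5.
Step 36. [r5c1∈{3}] r5c1 is down to just 3. So r5c1=3.
Step 37. [r8c6∈{2}] only 2 remains possible at r8c6. So r8c6=2.
Step 38. [r9c9∈{6}] nothing but 6 survives at r9c9 ⇒ r9c9=6.
Step 39. [r9c3∈{4}] r9c3 has the single candidate 4. So r9c3=4.
Step 40. [r6c2∈{4}] r6c2 is down to just 4, so r6c2=4.
Step 41. [r5c8∈{8}] nothing but 8 survives at r5c8, so r5c8=8.

Answer: 8 9 7 1 2 4 6 3 5 / 4 6 3 5 9 7 1 2 8 / 1 2 5 6 8 3 7 9 4 / 7 8 1 3 4 5 9 6 2 / 3 5 6 2 7 9 4 8 1 / 9 4 2 8 1 6 3 5 7 / 5 3 8 4 6 1 2 7 9 / 6 1 9 7 5 2 8 4 3 / 2 7 4 9 3 8 5 1 6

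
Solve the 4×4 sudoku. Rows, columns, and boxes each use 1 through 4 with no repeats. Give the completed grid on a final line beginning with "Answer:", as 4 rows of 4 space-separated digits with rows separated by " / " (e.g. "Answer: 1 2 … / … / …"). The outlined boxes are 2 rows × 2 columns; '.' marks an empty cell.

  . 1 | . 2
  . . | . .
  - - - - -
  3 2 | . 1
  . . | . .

Step 1. [r4c2∈{4}] nothing but 4 survives at r4c2 ⇒ r4c2=4.
Step 2. [r2c4∈{3,4}] col 4 places 4 nowhere but r2c4 ⇒ r2c4=4.
Step 3. [r1c3∈{3}] nothing but 3 survives at r1c3 ⇒ r1c3=3.
Step 4. [r1c1∈{4}] only 4 remains possible at r1c1, so r1c1=4.
Step 5. [r3c3∈{4}] r3c3's peers cover all but 4 ⇒ r3c3=4.
Step 6. [r4c4∈{3}] r4c4 has the single candidate 3, so r4c4=3.
Step 7. [r2c1∈{2}] r2c1 is down to just 2, so r2c1=2.
Step 8. [r2c2∈{3}] nothing but 3 survives at r2c2 ⇒ r2c2=3.
Step 9. [r2c3∈{1}] r2c3's peers cover all but 1. So r2c3=1.
Step 10. [r4c3∈{2}] only 2 remains possible at r4c3. So r4c3=2.
Step 11. [r4c1∈{1}] r4c1 is down to just 1, so r4c1=1.

Answer: 4 1 3 2 / 2 3 1 4 / 3 2 4 1 / 1 4 2 3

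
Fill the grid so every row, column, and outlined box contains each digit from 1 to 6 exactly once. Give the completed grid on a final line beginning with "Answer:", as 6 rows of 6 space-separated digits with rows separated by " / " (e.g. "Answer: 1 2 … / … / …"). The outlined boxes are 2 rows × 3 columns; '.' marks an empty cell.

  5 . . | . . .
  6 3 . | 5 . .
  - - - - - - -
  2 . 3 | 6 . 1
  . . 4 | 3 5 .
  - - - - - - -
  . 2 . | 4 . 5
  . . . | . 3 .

Step 1. [r1c2∈{1,4}] box 1 places 4 nowhere but r1c2 ⇒ r1c2=4.
Step 2. [r4c6∈{2}] only 2 remains possible at r4c6 ⇒ r4c6=2.
Step 3. [r6c6∈{6}] nothing but 6 survives at r6c6. So r6c6=6.
Step 4. [r5c5∈{1}] only 1 remains possible at r5c5. So r5c5=1.
Step 5. [r2c3∈{1,2}] r2c3 is the only open cell in row 2 admitting 1. So r2c3=1.
Step 6. [r2c5∈{2,4}] 2 has one home in row 2: r2c5, so r2c5=2.
Step 7. [r4c1∈{1}] r4c1's peers cover all but 1, so r4c1=1.
Step 8. [r6c2∈{1,5}] in row 6, 1 fits only at r6c2, so r6c2=1.
Step 9. [r5c1∈{3}] r5c1's peers cover all but 3, so r5c1=3.
Step 10. [r4c2∈{6}] nothing but 6 survives at r4c2 ⇒ r4c2=6.
Step 11. [r6c3∈{5}] nothing but 5 survives at r6c3 ⇒ r6c3=5.
Step 12. [r1c5∈{6}] r1c5 is down to just 6. So r1c5=6.
Step 13. [r3c2∈{5}] r3c2 is down to just 5. So r3c2=5.
Step 14. [r1c6∈{3}] r1c6's peers cover all but 3 ⇒ r1c6=3.
Step 15. [r1c3∈{2}] r1c3 has the single candidate 2, so r1c3=2.
Step 16. [r6c1∈{4}] only 4 remains possible at r6c1. So r6c1=4.
Step 17. [r2c6∈{4}] r2c6 has the single candidate 4, so r2c6=4.
Step 18. [r6c4∈{2}] nothing but 2 survives at r6c4 ⇒ r6c4=2.
Step 19. [r5c3∈{6}] r5c3 has the single candidate 6, so r5c3=6.
Step 20. [r1c4∈{1}] r1c4's peers cover all but 1 ⇒ r1c4=1.
Step 21. [r3c5∈{4}] r3c5 has the single candidate 4. So r3c5=4.

Answer: 5 4 2 1 6 3 / 6 3 1 5 2 4 / 2 5 3 6 4 1 / 1 6 4 3 5 2 / 3 2 6 4 1 5 / 4 1 5 2 3 6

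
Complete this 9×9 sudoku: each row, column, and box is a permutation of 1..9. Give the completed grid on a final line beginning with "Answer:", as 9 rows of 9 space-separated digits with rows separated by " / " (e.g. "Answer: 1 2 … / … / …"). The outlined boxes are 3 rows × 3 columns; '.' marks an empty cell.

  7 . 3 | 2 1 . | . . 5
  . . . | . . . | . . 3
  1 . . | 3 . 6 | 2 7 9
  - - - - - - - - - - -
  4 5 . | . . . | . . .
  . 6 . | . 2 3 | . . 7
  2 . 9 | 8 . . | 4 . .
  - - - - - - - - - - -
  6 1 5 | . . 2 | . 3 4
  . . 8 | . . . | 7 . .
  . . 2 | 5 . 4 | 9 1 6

Step 1. [r4c9∈{1,2,8}] r4c9 is the only open cell in col 9 admitting 8 ⇒ r4c9=8.
Step 2. [r9c5∈{3,7,8}] 8 has one home in row 9: r9c5, so r9c5=8.
Step 3. [r8c2∈{3,4,9}] across row 8, 4 lands solely at r8c2 ⇒ r8c2=4.
Step 4. [r8c1∈{3,9}] in box 7, 9 fits only at r8c1, so r8c1=9.
Step 5. [r4c3∈{1,7}] col 3 places 7 nowhere but r4c3 ⇒ r4c3=7.
Step 6. [r2c7∈{1,6,8}] r2c7 is the only open cell in row 2 admitting 1, so r2c7=1.
Step 7. [r3c5∈{4,5}] r3c5 is the only open cell in row 3 admitting 5 ⇒ r3c5=5.
Step 8. [r2c5∈{4,7,9}] across col 5, 4 lands solely at r2c5, so r2c5=4.
Step 9. [r8c8∈{2,5}] row 8 places 5 nowhere but r8c8 ⇒ r8c8=5.
Step 10. [r6c8∈{6}] only 6 remains possible at r6c8 ⇒ r6c8=6.
Step 11. [r2c8∈{8}] r2c8 has the single candidate 8, so r2c8=8.
Step 12. [r8c6∈{1}] nothing but 1 survives at r8c6. So r8c6=1.
Step 13. [r4c6∈{9}] r4c6 is down to just 9. So r4c6=9.
Step 14. [r2c4∈{7,9}] r2c4 is the only open cell in box 2 admitting 9. So r2c4=9.
Step 15. [r4c5∈{6}] r4c5 has the single candidate 6, so r4c5=6.
Step 16. [r6c5∈{7}] r6c5 has the single candidate 7 ⇒ r6c5=7.
Step 17. [r5c3∈{1}] only 1 remains possible at r5c3 ⇒ r5c3=1.
Step 18. [r9c2∈{3,7}] in row 9, 7 fits only at r9c2, so r9c2=7.
Step 19. [r1c2∈{8,9}] row 1 places 9 nowhere but r1c2 ⇒ r1c2=9.
Step 20. [r5c7∈{5}] only 5 remains possible at r5c7. So r5c7=5.
Step 21. [r2c6∈{7}] r2c6's peers cover all but 7 ⇒ r2c6=7.
Step 22. [r4c4∈{1}] r4c4 has the single candidate 1 ⇒ r4c4=1.
Step 23. [r3c3∈{4}] only 4 remains possible at r3c3 ⇒ r3c3=4.
Step 24. [r8c5∈{3}] r8c5 has the single candidate 3 ⇒ r8c5=3.
Step 25. [r1c8∈{4}] r1c8 is down to just 4, so r1c8=4.
Step 26. [r5c1∈{8}] r5c1 has the single candidate 8. So r5c1=8.
Step 27. [r8c4∈{6}] r8c4's peers cover all but 6 ⇒ r8c4=6.
Step 28. [r2c2∈{2}] nothing but 2 survives at r2c2, so r2c2=2.
Step 29. [r2c1∈{5}] r2c1's peers cover all but 5, so r2c1=5.
Step 30. [r6c2∈{3}] r6c2 has the single candidate 3 ⇒ r6c2=3.
Step 31. [r7c7∈{8}] only 8 remains possible at r7c7 ⇒ r7c7=8.
Step 32. [r8c9∈{2}] r8c9 has the single candidate 2, so r8c9=2.
Step 33. [r2c3∈{6}] only 6 remains possible at r2c3. So r2c3=6.
Step 34. [r9c1∈{3}] r9c1's peers cover all but 3. So r9c1=3.
Step 35. [r5c4∈{4}] r5c4 has the single candidate 4. So r5c4=4.
Step 36. [r1c7∈{6}] r1c7's peers cover all but 6 ⇒ r1c7=6.
Step 37. [r3c2∈{8}] only 8 remains possible at r3c2 ⇒ r3c2=8.
Step 38. [r4c7∈{3}] only 3 remains possible at r4c7. So r4c7=3.
Step 39. [r7c5∈{9}] only 9 remains possible at r7c5. So r7c5=9.
Step 40. [r5c8∈{9}] r5c8 has the single candidate 9 ⇒ r5c8=9.
Step 41. [r7c4∈{7}] r7c4's peers cover all but 7 ⇒ r7c4=7.
Step 42. [r6c9∈{1}] nothing but 1 survives at r6c9. So r6c9=1.
Step 43. [r1c6∈{8}] r1c6 has the single candidate 8 ⇒ r1c6=8.
Step 44. [r4c8∈{2}] only 2 remains possible at r4c8. So r4c8=2.
Step 45. [r6c6∈{5}] r6c6's peers cover all but 5. So r6c6=5.

Answer: 7 9 3 2 1 8 6 4 5 / 5 2 6 9 4 7 1 8 3 / 1 8 4 3 5 6 2 7 9 / 4 5 7 1 6 9 3 2 8 / 8 6 1 4 2 3 5 9 7 / 2 3 9 8 7 5 4 6 1 / 6 1 5 7 9 2 8 3 4 / 9 4 8 6 3 1 7 5 2 / 3 7 2 5 8 4 9 1 6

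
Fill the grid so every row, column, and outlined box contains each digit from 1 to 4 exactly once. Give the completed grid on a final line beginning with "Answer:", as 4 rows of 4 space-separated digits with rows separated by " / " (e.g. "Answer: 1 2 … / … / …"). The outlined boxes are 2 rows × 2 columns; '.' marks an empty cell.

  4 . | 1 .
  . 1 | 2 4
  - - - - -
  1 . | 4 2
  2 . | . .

Step 1. [r4c3∈{3}] nothing but 3 survives at r4c3. So r4c3=3.
Step 2. [r1c2∈{2,3}] in row 1, 2 fits only at r1c2 ⇒ r1c2=2.
Step 3. [r4c2∈{4}] r4c2 has the single candidate 4. So r4c2=4.
Step 4. [r2c1∈{3}] only 3 remains possible at r2c1. So r2c1=3.
Step 5. [r4c4∈{1}] nothing but 1 survives at r4c4 ⇒ r4c4=1.
Step 6. [r1c4∈{3}] only 3 remains possible at r1c4 ⇒ r1c4=3.
Step 7. [r3c2∈{3}] r3c2 has the single candidate 3 ⇒ r3c2=3.

Answer: 4 2 1 3 / 3 1 2 4 / 1 3 4 2 / 2 4 3 1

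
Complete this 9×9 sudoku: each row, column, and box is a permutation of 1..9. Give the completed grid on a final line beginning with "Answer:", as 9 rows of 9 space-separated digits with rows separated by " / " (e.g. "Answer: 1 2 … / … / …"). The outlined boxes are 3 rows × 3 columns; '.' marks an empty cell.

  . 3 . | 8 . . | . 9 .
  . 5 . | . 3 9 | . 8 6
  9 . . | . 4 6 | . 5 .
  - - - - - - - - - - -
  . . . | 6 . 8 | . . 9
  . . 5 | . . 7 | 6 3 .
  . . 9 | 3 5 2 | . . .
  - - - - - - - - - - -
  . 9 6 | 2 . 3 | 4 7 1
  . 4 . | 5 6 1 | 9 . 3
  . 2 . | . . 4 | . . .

Step 1. [r4c5∈{1}] r4c5 has the single candidate 1. So r4c5=1.
Step 2. [r4c2∈{7}] r4c2's peers cover all but 7. So r4c2=7.
Step 3. [r1c9∈{2,4,7}] across box 3, 4 lands solely at r1c9. So r1c9=4.
Step 4. [r6c8∈{1,4}] 1 has one home in col 8: r6c8, so r6c8=1.
Step 5. [r6c1∈{4,6,8}] in row 6, 4 fits only at r6c1, so r6c1=4.
Step 6. [r1c5∈{2,7}] r1c5 is the only open cell in col 5 admitting 2, so r1c5=2.
Step 7. [r9c5∈{7,8,9}] in col 5, 7 fits only at r9c5, so r9c5=7.
Step 8. [r9c9∈{5,8}] across col 9, 5 lands solely at r9c9. So r9c9=5.
Step 9. [r3c7∈{1,2,3,7}] across row 3, 3 lands solely at r3c7. So r3c7=3.
Step 10. [r9c7∈{8}] r9c7 is down to just 8. So r9c7=8.
Step 11. [r2c3∈{1,2,4,7}] r2c3 is the only open cell in row 2 admitting 4, so r2c3=4.
Step 12. [r6c7∈{7}] r6c7's peers cover all but 7, so r6c7=7.
Step 13. [r1c7∈{1}] r1c7 is down to just 1 ⇒ r1c7=1.
Step 14. [r1c3∈{7}] r1c3 is down to just 7 ⇒ r1c3=7.
Step 15. [r8c3∈{8}] only 8 remains possible at r8c3 ⇒ r8c3=8.
Step 16. [r5c1∈{1,2,8}] col 1 places 8 nowhere but r5c1. So r5c1=8.
Step 17. [r5c9∈{2}] r5c9 is down to just 2. So r5c9=2.
Step 18. [r3c3∈{1,2}] across row 3, 2 lands solely at r3c3 ⇒ r3c3=2.
Step 19. [r2c1∈{1}] r2c1's peers cover all but 1. So r2c1=1.
Step 20. [r9c1∈{3}] only 3 remains possible at r9c1. So r9c1=3.
Step 21. [r3c4∈{1,7}] row 3 places 1 nowhere but r3c4, so r3c4=1.
Step 22. [r5c5∈{9}] r5c5's peers cover all but 9 ⇒ r5c5=9.
Step 23. [r8c1∈{7}] r8c1 is down to just 7 ⇒ r8c1=7.
Step 24. [r6c2∈{6}] r6c2's peers cover all but 6. So r6c2=6.
Step 25. [r4c1∈{2}] only 2 remains possible at r4c1, so r4c1=2.
Step 26. [r4c8∈{4}] r4c8's peers cover all but 4 ⇒ r4c8=4.
Step 27. [r2c4∈{7}] r2c4 has the single candidate 7. So r2c4=7.
Step 28. [r3c2∈{8}] r3c2 has the single candidate 8, so r3c2=8.
Step 29. [r4c3∈{3}] r4c3 has the single candidate 3. So r4c3=3.
Step 30. [r7c5∈{8}] only 8 remains possible at r7c5. So r7c5=8.
Step 31. [r8c8∈{2}] r8c8 has the single candidate 2. So r8c8=2.
Step 32. [r2c7∈{2}] r2c7 is down to just 2, so r2c7=2.
Step 33. [r4c7∈{5}] nothing but 5 survives at r4c7 ⇒ r4c7=5.
Step 34. [r5c2∈{1}] nothing but 1 survives at r5c2, so r5c2=1.
Step 35. [r6c9∈{8}] only 8 remains possible at r6c9. So r6c9=8.
Step 36. [r3c9∈{7}] r3c9's peers cover all but 7. So r3c9=7.
Step 37. [r9c3∈{1}] nothing but 1 survives at r9c3. So r9c3=1.
Step 38. [r7c1∈{5}] only 5 remains possible at r7c1, so r7c1=5.
Step 39. [r1c1∈{6}] only 6 remains possible at r1c1, so r1c1=6.
Step 40. [r9c8∈{6}] nothing but 6 survives at r9c8, so r9c8=6.
Step 41. [r5c4∈{4}] only 4 remains possible at r5c4 ⇒ r5c4=4.
Step 42. [r9c4∈{9}] nothing but 9 survives at r9c4. So r9c4=9.
Step 43. [r1c6∈{5}] only 5 remains possible at r1c6 ⇒ r1c6=5.

Answer: 6 3 7 8 2 5 1 9 4 / 1 5 4 7 3 9 2 8 6 / 9 8 2 1 4 6 3 5 7 / 2 7 3 6 1 8 5 4 9 / 8 1 5 4 9 7 6 3 2 / 4 6 9 3 5 2 7 1 8 / 5 9 6 2 8 3 4 7 1 / 7 4 8 5 6 1 9 2 3 / 3 2 1 9 7 4 8 6 5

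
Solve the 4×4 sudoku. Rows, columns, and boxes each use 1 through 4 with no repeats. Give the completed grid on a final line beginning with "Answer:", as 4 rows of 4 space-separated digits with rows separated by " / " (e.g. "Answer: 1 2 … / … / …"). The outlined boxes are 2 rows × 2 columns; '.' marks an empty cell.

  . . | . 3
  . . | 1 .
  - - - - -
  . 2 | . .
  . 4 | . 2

Step 1. [r2c4∈{4}] r2c4's peers cover all but 4 ⇒ r2c4=4.
Step 2. [r4c1∈{1,3}] across row 4, 1 lands solely at r4c1. So r4c1=1.
Step 3. [r2c1∈{2,3}] across row 2, 2 lands solely at r2c1. So r2c1=2.
Step 4. [r4c3∈{3}] only 3 remains possible at r4c3 ⇒ r4c3=3.
Step 5. [r1c3∈{2}] only 2 remains possible at r1c3, so r1c3=2.
Step 6. [r3c4∈{1}] r3c4 has the single candidate 1 ⇒ r3c4=1.
Step 7. [r3c1∈{3}] nothing but 3 survives at r3c1, so r3c1=3.
Step 8. [r1c2∈{1}] r1c2 is down to just 1 ⇒ r1c2=1.
Step 9. [r3c3∈{4}] r3c3 has the single candidate 4, so r3c3=4.
Step 10. [r2c2∈{3}] r2c2 has the single candidate 3, so r2c2=3.
Step 11. [r1c1∈{4}] r1c1 is down to just 4. So r1c1=4.

Answer: 4 1 2 3 / 2 3 1 4 / 3 2 4 1 / 1 4 3 2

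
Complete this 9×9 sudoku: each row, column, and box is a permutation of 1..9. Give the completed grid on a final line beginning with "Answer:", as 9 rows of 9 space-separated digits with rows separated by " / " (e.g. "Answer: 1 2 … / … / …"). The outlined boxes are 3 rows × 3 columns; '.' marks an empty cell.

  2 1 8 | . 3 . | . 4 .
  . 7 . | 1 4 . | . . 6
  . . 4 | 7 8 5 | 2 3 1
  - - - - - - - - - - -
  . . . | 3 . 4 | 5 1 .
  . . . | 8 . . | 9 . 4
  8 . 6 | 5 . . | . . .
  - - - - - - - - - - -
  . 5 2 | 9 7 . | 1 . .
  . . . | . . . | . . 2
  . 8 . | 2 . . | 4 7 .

Step 1. [r8c7∈{3,6,8}] in col 7, 6 fits only at r8c7, so r8c7=6.
Step 2. [r4c5∈{2,6,9}] r4c5 is the only open cell in row 4 admitting 6. So r4c5=6.
Step 3. [r6c2∈{2,3,4,9}] r6c2 is the only open cell in row 6 admitting 4, so r6c2=4.
Step 4. [r1c9∈{5,7,9}] across row 1, 5 lands solely at r1c9. So r1c9=5.
Step 5. [r2c8∈{8,9}] r2c8 is the only open cell in box 3 admitting 9, so r2c8=9.
Step 6. [r7c8∈{8}] r7c8's peers cover all but 8. So r7c8=8.
Step 7. [r7c9∈{3}] only 3 remains possible at r7c9 ⇒ r7c9=3.
Step 8. [r6c8∈{2}] only 2 remains possible at r6c8 ⇒ r6c8=2.
Step 9. [r6c9∈{7}] r6c9 has the single candidate 7, so r6c9=7.
Step 10. [r5c6∈{1,2,7}] across col 6, 7 lands solely at r5c6 ⇒ r5c6=7.
Step 11. [r7c6∈{6}] r7c6 is down to just 6 ⇒ r7c6=6.
Step 12. [r9c1∈{1,3,6,9}] in row 9, 6 fits only at r9c1, so r9c1=6.
Step 13. [r3c1∈{9}] nothing but 9 survives at r3c1. So r3c1=9.
Step 14. [r5c5∈{1,2}] in col 5, 2 fits only at r5c5 ⇒ r5c5=2.
Step 15. [r5c2∈{3}] r5c2 is down to just 3, so r5c2=3.
Step 16. [r8c2∈{9}] only 9 remains possible at r8c2 ⇒ r8c2=9.
Step 17. [r6c5∈{1,9}] 9 has one home in col 5: r6c5 ⇒ r6c5=9.
Step 18. [r6c6∈{1}] only 1 remains possible at r6c6. So r6c6=1.
Step 19. [r9c6∈{3}] nothing but 3 survives at r9c6 ⇒ r9c6=3.
Step 20. [r9c3∈{1}] r9c3's peers cover all but 1. So r9c3=1.
Step 21. [r4c1∈{7}] r4c1 has the single candidate 7, so r4c1=7.
Step 22. [r5c3∈{5}] r5c3 has the single candidate 5. So r5c3=5.
Step 23. [r2c3∈{3}] r2c3's peers cover all but 3 ⇒ r2c3=3.
Step 24. [r8c1∈{3,4}] r8c1 is the only open cell in row 8 admitting 3 ⇒ r8c1=3.
Step 25. [r9c5∈{5}] r9c5 is down to just 5 ⇒ r9c5=5.
Step 26. [r5c1∈{1}] r5c1 has the single candidate 1. So r5c1=1.
Step 27. [r7c1∈{4}] r7c1 has the single candidate 4, so r7c1=4.
Step 28. [r5c8∈{6}] r5c8's peers cover all but 6 ⇒ r5c8=6.
Step 29. [r8c3∈{7}] only 7 remains possible at r8c3 ⇒ r8c3=7.
Step 30. [r2c7∈{8}] r2c7 is down to just 8, so r2c7=8.
Step 31. [r2c6∈{2}] r2c6 is down to just 2 ⇒ r2c6=2.
Step 32. [r1c4∈{6}] r1c4 is down to just 6. So r1c4=6.
Step 33. [r4c9∈{8}] r4c9 is down to just 8. So r4c9=8.
Step 34. [r1c7∈{7}] r1c7 has the single candidate 7. So r1c7=7.
Step 35. [r8c6∈{8}] nothing but 8 survives at r8c6 ⇒ r8c6=8.
Step 36. [r8c4∈{4}] r8c4 has the single candidate 4, so r8c4=4.
Step 37. [r6c7∈{3}] nothing but 3 survives at r6c7. So r6c7=3.
Step 38. [r4c3∈{9}] only 9 remains possible at r4c3 ⇒ r4c3=9.
Step 39. [r2c1∈{5}] r2c1's peers cover all but 5, so r2c1=5.
Step 40. [r8c5∈{1}] r8c5 has the single candidate 1 ⇒ r8c5=1.
Step 41. [r1c6∈{9}] r1c6's peers cover all but 9, so r1c6=9.
Step 42. [r4c2∈{2}] r4c2's peers cover all but 2. So r4c2=2.
Step 43. [r8c8∈{5}] r8c8's peers cover all but 5. So r8c8=5.
Step 44. [r9c9∈{9}] nothing but 9 survives at r9c9 ⇒ r9c9=9.
Step 45. [r3c2∈{6}] nothing but 6 survives at r3c2, so r3c2=6.

Answer: 2 1 8 6 3 9 7 4 5 / 5 7 3 1 4 2 8 9 6 / 9 6 4 7 8 5 2 3 1 / 7 2 9 3 6 4 5 1 8 / 1 3 5 8 2 7 9 6 4 / 8 4 6 5 9 1 3 2 7 / 4 5 2 9 7 6 1 8 3 / 3 9 7 4 1 8 6 5 2 / 6 8 1 2 5 3 4 7 9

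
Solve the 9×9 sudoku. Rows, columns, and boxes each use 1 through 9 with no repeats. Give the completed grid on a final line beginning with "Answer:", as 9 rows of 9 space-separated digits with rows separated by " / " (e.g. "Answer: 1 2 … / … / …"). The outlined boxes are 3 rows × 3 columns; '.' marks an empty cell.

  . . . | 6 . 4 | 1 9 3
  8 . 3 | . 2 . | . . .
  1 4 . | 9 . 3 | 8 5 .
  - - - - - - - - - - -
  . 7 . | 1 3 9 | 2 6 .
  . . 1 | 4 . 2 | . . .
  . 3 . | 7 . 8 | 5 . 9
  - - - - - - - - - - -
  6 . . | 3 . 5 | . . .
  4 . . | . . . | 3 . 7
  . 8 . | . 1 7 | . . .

Step 1. [r7c9∈{1,2,4,8}] col 9 places 1 nowhere but r7c9 ⇒ r7c9=1.
Step 2. [r2c2∈{5,6,9}] across row 2, 9 lands solely at r2c2. So r2c2=9.
Step 3. [r7c2∈{2}] r7c2's peers cover all but 2 ⇒ r7c2=2.
Step 4. [r4c1∈{5}] r4c1 has the single candidate 5, so r4c1=5.
Step 5. [r1c1∈{2,7}] across col 1, 7 lands solely at r1c1, so r1c1=7.
Step 6. [r9c9∈{2,4,5,6}] col 9 places 5 nowhere but r9c9. So r9c9=5.
Step 7. [r8c4∈{2,8}] col 4 places 8 nowhere but r8c4 ⇒ r8c4=8.
Step 8. [r9c3∈{9}] only 9 remains possible at r9c3. So r9c3=9.
Step 9. [r3c3∈{2,6}] across box 1, 6 lands solely at r3c3, so r3c3=6.
Step 10. [r7c5∈{4,9}] across col 5, 4 lands solely at r7c5. So r7c5=4.
Step 11. [r1c2∈{5}] only 5 remains possible at r1c2, so r1c2=5.
Step 12. [r5c7∈{7}] r5c7's peers cover all but 7, so r5c7=7.
Step 13. [r5c9∈{8}] r5c9 has the single candidate 8 ⇒ r5c9=8.
Step 14. [r4c9∈{4}] nothing but 4 survives at r4c9 ⇒ r4c9=4.
Step 15. [r6c5∈{6}] r6c5 is down to just 6, so r6c5=6.
Step 16. [r9c7∈{4,6}] row 9 places 6 nowhere but r9c7, so r9c7=6.
Step 17. [r9c8∈{2,4}] across row 9, 4 lands solely at r9c8. So r9c8=4.
Step 18. [r6c1∈{2}] r6c1 is down to just 2, so r6c1=2.
Step 19. [r2c8∈{7}] only 7 remains possible at r2c8. So r2c8=7.
Step 20. [r2c9∈{6}] only 6 remains possible at r2c9. So r2c9=6.
Step 21. [r6c3∈{4}] only 4 remains possible at r6c3 ⇒ r6c3=4.
Step 22. [r6c8∈{1}] r6c8's peers cover all but 1 ⇒ r6c8=1.
Step 23. [r5c5∈{5}] r5c5's peers cover all but 5 ⇒ r5c5=5.
Step 24. [r7c3∈{7}] r7c3's peers cover all but 7, so r7c3=7.
Step 25. [r2c4∈{5}] nothing but 5 survives at r2c4. So r2c4=5.
Step 26. [r9c4∈{2}] only 2 remains possible at r9c4, so r9c4=2.
Step 27. [r5c2∈{6}] only 6 remains possible at r5c2. So r5c2=6.
Step 28. [r9c1∈{3}] r9c1's peers cover all but 3 ⇒ r9c1=3.
Step 29. [r1c3∈{2}] only 2 remains possible at r1c3 ⇒ r1c3=2.
Step 30. [r8c3∈{5}] only 5 remains possible at r8c3. So r8c3=5.
Step 31. [r8c6∈{6}] only 6 remains possible at r8c6 ⇒ r8c6=6.
Step 32. [r3c9∈{2}] only 2 remains possible at r3c9. So r3c9=2.
Step 33. [r8c5∈{9}] only 9 remains possible at r8c5 ⇒ r8c5=9.
Step 34. [r7c8∈{8}] nothing but 8 survives at r7c8 ⇒ r7c8=8.
Step 35. [r5c8∈{3}] nothing but 3 survives at r5c8 ⇒ r5c8=3.
Step 36. [r4c3∈{8}] r4c3's peers cover all but 8. So r4c3=8.
Step 37. [r1c5∈{8}] r1c5's peers cover all but 8. So r1c5=8.
Step 38. [r2c6∈{1}] r2c6's peers cover all but 1. So r2c6=1.
Step 39. [r7c7∈{9}] r7c7's peers cover all but 9 ⇒ r7c7=9.
Step 40. [r8c8∈{2}] only 2 remains possible at r8c8, so r8c8=2.
Step 41. [r3c5∈{7}] r3c5's peers cover all but 7 ⇒ r3c5=7.
Step 42. [r2c7∈{4}] r2c7's peers cover all but 4. So r2c7=4.
Step 43. [r8c2∈{1}] r8c2 is down to just 1. So r8c2=1.
Step 44. [r5c1∈{9}] only 9 remains possible at r5c1 ⇒ r5c1=9.

Answer: 7 5 2 6 8 4 1 9 3 / 8 9 3 5 2 1 4 7 6 / 1 4 6 9 7 3 8 5 2 / 5 7 8 1 3 9 2 6 4 / 9 6 1 4 5 2 7 3 8 / 2 3 4 7 6 8 5 1 9 / 6 2 7 3 4 5 9 8 1 / 4 1 5 8 9 6 3 2 7 / 3 8 9 2 1 7 6 4 5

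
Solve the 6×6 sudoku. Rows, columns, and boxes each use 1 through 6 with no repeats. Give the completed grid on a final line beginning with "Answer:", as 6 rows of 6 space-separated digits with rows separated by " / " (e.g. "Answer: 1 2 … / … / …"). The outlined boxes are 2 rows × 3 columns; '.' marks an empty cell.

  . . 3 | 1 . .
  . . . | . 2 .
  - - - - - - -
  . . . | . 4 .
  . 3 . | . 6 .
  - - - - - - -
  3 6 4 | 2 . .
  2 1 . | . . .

Step 1. [r1c5∈{5}] r1c5 has the single candidate 5, so r1c5=5.
Step 2. [r4c4∈{5}] r4c4 is down to just 5, so r4c4=5.
Step 3. [r6c3∈{5}] r6c3 is down to just 5. So r6c3=5.
Step 4. [r3c4∈{3}] r3c4 has the single candidate 3 ⇒ r3c4=3.
Step 5. [r4c1∈{1,4}] 4 has one home in row 4: r4c1 ⇒ r4c1=4.
Step 6. [r1c1∈{6}] r1c1 is down to just 6, so r1c1=6.
Step 7. [r1c6∈{4}] r1c6 is down to just 4 ⇒ r1c6=4.
Step 8. [r2c3∈{1}] only 1 remains possible at r2c3 ⇒ r2c3=1.
Step 9. [r4c3∈{2}] nothing but 2 survives at r4c3, so r4c3=2.
Step 10. [r2c1∈{5}] r2c1 has the single candidate 5, so r2c1=5.
Step 11. [r4c6∈{1}] only 1 remains possible at r4c6 ⇒ r4c6=1.
Step 12. [r2c4∈{6}] r2c4 has the single candidate 6. So r2c4=6.
Step 13. [r6c5∈{3}] r6c5 has the single candidate 3. So r6c5=3.
Step 14. [r3c3∈{6}] r3c3's peers cover all but 6. So r3c3=6.
Step 15. [r3c2∈{5}] r3c2 has the single candidate 5, so r3c2=5.
Step 16. [r5c5∈{1}] only 1 remains possible at r5c5. So r5c5=1.
Step 17. [r2c6∈{3}] r2c6 is down to just 3 ⇒ r2c6=3.
Step 18. [r6c4∈{4}] r6c4 has the single candidate 4. So r6c4=4.
Step 19. [r3c6∈{2}] only 2 remains possible at r3c6. So r3c6=2.
Step 20. [r3c1∈{1}] nothing but 1 survives at r3c1 ⇒ r3c1=1.
Step 21. [r6c6∈{6}] nothing but 6 survives at r6c6. So r6c6=6.
Step 22. [r2c2∈{4}] r2c2's peers cover all but 4. So r2c2=4.
Step 23. [r5c6∈{5}] r5c6 is down to just 5. So r5c6=5.
Step 24. [r1c2∈{2}] r1c2 is down to just 2 ⇒ r1c2=2.

Answer: 6 2 3 1 5 4 / 5 4 1 6 2 3 / 1 5 6 3 4 2 / 4 3 2 5 6 1 / 3 6 4 2 1 5 / 2 1 5 4 3 6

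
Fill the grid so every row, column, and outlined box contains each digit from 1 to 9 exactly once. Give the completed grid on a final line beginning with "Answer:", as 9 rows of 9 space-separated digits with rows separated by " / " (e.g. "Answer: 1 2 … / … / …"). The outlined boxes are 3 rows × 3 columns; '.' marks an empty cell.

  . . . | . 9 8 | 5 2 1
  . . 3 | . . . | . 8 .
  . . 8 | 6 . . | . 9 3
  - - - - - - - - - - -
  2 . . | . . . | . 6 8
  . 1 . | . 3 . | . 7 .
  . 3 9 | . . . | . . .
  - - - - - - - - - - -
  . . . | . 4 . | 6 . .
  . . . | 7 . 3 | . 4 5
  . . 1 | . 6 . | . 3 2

Step 1. [r6c9∈{4}] r6c9 is down to just 4, so r6c9=4.
Step 2. [r6c8∈{1,5}] in col 8, 5 fits only at r6c8, so r6c8=5.
Step 3. [r5c9∈{9}] only 9 remains possible at r5c9. So r5c9=9.
Step 4. [r7c9∈{7}] r7c9 is down to just 7. So r7c9=7.
Step 5. [r7c8∈{1}] nothing but 1 survives at r7c8 ⇒ r7c8=1.
Step 6. [r8c5∈{1,2,8}] in row 8, 1 fits only at r8c5 ⇒ r8c5=1.
Step 7. [r6c5∈{2,7,8}] in col 5, 8 fits only at r6c5. So r6c5=8.
Step 8. [r5c1∈{4,5,6,8}] r5c1 is the only open cell in row 5 admitting 8, so r5c1=8.
Step 9. [r5c7∈{2}] r5c7's peers cover all but 2, so r5c7=2.
Step 10. [r6c7∈{1}] r6c7 has the single candidate 1 ⇒ r6c7=1.
Step 11. [r6c4∈{2}] nothing but 2 survives at r6c4, so r6c4=2.
Step 12. [r7c6∈{2,5,9}] across box 8, 2 lands solely at r7c6. So r7c6=2.
Step 13. [r7c3∈{5}] r7c3's peers cover all but 5. So r7c3=5.
Step 14. [r4c2∈{4,5,7}] box 4 places 5 nowhere but r4c2 ⇒ r4c2=5.
Step 15. [r4c5∈{7}] r4c5 has the single candidate 7. So r4c5=7.
Step 16. [r1c3∈{4,6,7}] across col 3, 7 lands solely at r1c3. So r1c3=7.
Step 17. [r9c2∈{4,7,8,9}] across col 2, 7 lands solely at r9c2, so r9c2=7.
Step 18. [r9c1∈{4,9}] in row 9, 4 fits only at r9c1 ⇒ r9c1=4.
Step 19. [r1c1∈{6}] r1c1's peers cover all but 6 ⇒ r1c1=6.
Step 20. [r8c1∈{9}] r8c1 has the single candidate 9, so r8c1=9.
Step 21. [r7c4∈{8,9}] r7c4 is the only open cell in row 7 admitting 9, so r7c4=9.
Step 22. [r9c6∈{5}] r9c6's peers cover all but 5. So r9c6=5.
Step 23. [r1c2∈{4}] only 4 remains possible at r1c2, so r1c2=4.
Step 24. [r4c3∈{4}] r4c3 is down to just 4. So r4c3=4.
Step 25. [r8c2∈{2,6,8}] col 2 places 6 nowhere but r8c2, so r8c2=6.
Step 26. [r5c4∈{4,5}] 5 has one home in row 5: r5c4 ⇒ r5c4=5.
Step 27. [r2c4∈{1,4}] r2c4 is the only open cell in col 4 admitting 4. So r2c4=4.
Step 28. [r2c7∈{7}] r2c7 has the single candidate 7, so r2c7=7.
Step 29. [r2c6∈{1}] only 1 remains possible at r2c6. So r2c6=1.
Step 30. [r2c1∈{5}] only 5 remains possible at r2c1 ⇒ r2c1=5.
Step 31. [r2c5∈{2}] r2c5 has the single candidate 2. So r2c5=2.
Step 32. [r5c6∈{4,6}] r5c6 is the only open cell in row 5 admitting 4. So r5c6=4.
Step 33. [r8c7∈{8}] r8c7's peers cover all but 8. So r8c7=8.
Step 34. [r5c3∈{6}] r5c3 has the single candidate 6, so r5c3=6.
Step 35. [r9c4∈{8}] r9c4's peers cover all but 8 ⇒ r9c4=8.
Step 36. [r6c1∈{7}] r6c1 is down to just 7 ⇒ r6c1=7.
Step 37. [r1c4∈{3}] nothing but 3 survives at r1c4. So r1c4=3.
Step 38. [r3c1∈{1}] r3c1 is down to just 1, so r3c1=1.
Step 39. [r3c2∈{2}] r3c2 has the single candidate 2 ⇒ r3c2=2.
Step 40. [r3c5∈{5}] only 5 remains possible at r3c5. So r3c5=5.
Step 41. [r4c6∈{9}] r4c6 has the single candidate 9 ⇒ r4c6=9.
Step 42. [r2c9∈{6}] only 6 remains possible at r2c9, so r2c9=6.
Step 43. [r7c2∈{8}] r7c2's peers cover all but 8. So r7c2=8.
Step 44. [r4c4∈{1}] r4c4 has the single candidate 1. So r4c4=1.
Step 45. [r6c6∈{6}] r6c6 is down to just 6. So r6c6=6.
Step 46. [r8c3∈{2}] r8c3's peers cover all but 2, so r8c3=2.
Step 47. [r9c7∈{9}] r9c7 is down to just 9 ⇒ r9c7=9.
Step 48. [r4c7∈{3}] only 3 remains possible at r4c7, so r4c7=3.
Step 49. [r3c6∈{7}] r3c6 is down to just 7, so r3c6=7.
Step 50. [r7c1∈{3}] r7c1's peers cover all but 3 ⇒ r7c1=3.
Step 51. [r2c2∈{9}] nothing but 9 survives at r2c2. So r2c2=9.
Step 52. [r3c7∈{4}] r3c7 is down to just 4. So r3c7=4.

Answer: 6 4 7 3 9 8 5 2 1 / 5 9 3 4 2 1 7 8 6 / 1 2 8 6 5 7 4 9 3 / 2 5 4 1 7 9 3 6 8 / 8 1 6 5 3 4 2 7 9 / 7 3 9 2 8 6 1 5 4 / 3 8 5 9 4 2 6 1 7 / 9 6 2 7 1 3 8 4 5 / 4 7 1 8 6 5 9 3 2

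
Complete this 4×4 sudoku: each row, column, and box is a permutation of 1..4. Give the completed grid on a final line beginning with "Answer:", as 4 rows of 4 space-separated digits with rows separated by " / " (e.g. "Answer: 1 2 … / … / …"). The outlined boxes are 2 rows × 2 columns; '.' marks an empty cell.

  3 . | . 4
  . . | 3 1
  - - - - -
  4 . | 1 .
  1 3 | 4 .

Step 1. [r3c2∈{2}] r3c2's peers cover all but 2, so r3c2=2.
Step 2. [r2c2∈{4}] r2c2's peers cover all but 4, so r2c2=4.
Step 3. [r1c2∈{1}] nothing but 1 survives at r1c2 ⇒ r1c2=1.
Step 4. [r2c1∈{2}] r2c1 has the single candidate 2 ⇒ r2c1=2.
Step 5. [r1c3∈{2}] r1c3 has the single candidate 2, so r1c3=2.
Step 6. [r4c4∈{2}] r4c4 has the single candidate 2. So r4c4=2.
Step 7. [r3c4∈{3}] r3c4 is down to just 3. So r3c4=3.

Answer: 3 1 2 4 / 2 4 3 1 / 4 2 1 3 / 1 3 4 2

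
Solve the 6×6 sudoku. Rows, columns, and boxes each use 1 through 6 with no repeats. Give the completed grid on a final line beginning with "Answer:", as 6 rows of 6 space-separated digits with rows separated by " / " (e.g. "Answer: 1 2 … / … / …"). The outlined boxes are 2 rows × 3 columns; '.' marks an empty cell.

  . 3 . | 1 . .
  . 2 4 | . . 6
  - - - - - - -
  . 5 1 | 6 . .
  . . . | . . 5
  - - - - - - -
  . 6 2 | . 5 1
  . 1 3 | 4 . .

Step 1. [r3c6∈{2,3,4}] r3c6 is the only open cell in col 6 admitting 3, so r3c6=3.
Step 2. [r4c2∈{4}] r4c2 is down to just 4. So r4c2=4.
Step 3. [r1c3∈{5,6}] col 3 places 5 nowhere but r1c3 ⇒ r1c3=5.
Step 4. [r4c4∈{2}] only 2 remains possible at r4c4. So r4c4=2.
Step 5. [r1c6∈{2,4}] across col 6, 4 lands solely at r1c6. So r1c6=4.
Step 6. [r6c6∈{2}] r6c6's peers cover all but 2. So r6c6=2.
Step 7. [r2c4∈{3,5}] 5 has one home in row 2: r2c4, so r2c4=5.
Step 8. [r1c1∈{6}] r1c1 is down to just 6, so r1c1=6.
Step 9. [r2c1∈{1}] r2c1's peers cover all but 1 ⇒ r2c1=1.
Step 10. [r3c5∈{4}] r3c5 is down to just 4, so r3c5=4.
Step 11. [r4c1∈{3}] only 3 remains possible at r4c1. So r4c1=3.
Step 12. [r4c3∈{6}] r4c3 has the single candidate 6, so r4c3=6.
Step 13. [r3c1∈{2}] r3c1's peers cover all but 2 ⇒ r3c1=2.
Step 14. [r2c5∈{3}] r2c5's peers cover all but 3. So r2c5=3.
Step 15. [r1c5∈{2}] only 2 remains possible at r1c5. So r1c5=2.
Step 16. [r6c5∈{6}] r6c5 is down to just 6. So r6c5=6.
Step 17. [r5c4∈{3}] r5c4 has the single candidate 3, so r5c4=3.
Step 18. [r5c1∈{4}] nothing but 4 survives at r5c1 ⇒ r5c1=4.
Step 19. [r6c1∈{5}] r6c1 has the single candidate 5 ⇒ r6c1=5.
Step 20. [r4c5∈{1}] nothing but 1 survives at r4c5, so r4c5=1.

Answer: 6 3 5 1 2 4 / 1 2 4 5 3 6 / 2 5 1 6 4 3 / 3 4 6 2 1 5 / 4 6 2 3 5 1 / 5 1 3 4 6 2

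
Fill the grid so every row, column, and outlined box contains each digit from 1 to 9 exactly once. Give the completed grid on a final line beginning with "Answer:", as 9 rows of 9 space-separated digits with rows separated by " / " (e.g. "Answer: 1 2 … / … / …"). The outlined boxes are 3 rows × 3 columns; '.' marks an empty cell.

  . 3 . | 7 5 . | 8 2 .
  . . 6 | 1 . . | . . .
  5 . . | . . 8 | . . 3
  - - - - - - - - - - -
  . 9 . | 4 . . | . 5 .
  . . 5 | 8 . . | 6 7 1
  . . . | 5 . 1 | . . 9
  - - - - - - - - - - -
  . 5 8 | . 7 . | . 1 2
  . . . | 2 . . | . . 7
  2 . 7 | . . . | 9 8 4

Step 1. [r7c7∈{3}] r7c7 is down to just 3, so r7c7=3.
Step 2. [r8c5∈{1,3,4,6,8,9}] across row 8, 8 lands solely at r8c5 ⇒ r8c5=8.
Step 3. [r8c8∈{6}] nothing but 6 survives at r8c8. So r8c8=6.
Step 4. [r6c8∈{3,4}] 3 has one home in col 8: r6c8, so r6c8=3.
Step 5. [r6c7∈{2,4}] r6c7 is the only open cell in box 6 admitting 4, so r6c7=4.
Step 6. [r6c3∈{2}] r6c3's peers cover all but 2, so r6c3=2.
Step 7. [r6c5∈{6}] r6c5 is down to just 6, so r6c5=6.
Step 8. [r4c1∈{1,3,6,7,8}] row 4 places 6 nowhere but r4c1. So r4c1=6.
Step 9. [r3c4∈{6,9}] 6 has one home in row 3: r3c4, so r3c4=6.
Step 10. [r4c3∈{1,3}] row 4 places 1 nowhere but r4c3, so r4c3=1.
Step 11. [r8c3∈{3,4,9}] across col 3, 3 lands solely at r8c3 ⇒ r8c3=3.
Step 12. [r1c1∈{1,4,9}] across row 1, 1 lands solely at r1c1, so r1c1=1.
Step 13. [r5c2∈{4}] r5c2 is down to just 4. So r5c2=4.
Step 14. [r9c6∈{3,5,6}] r9c6 is the only open cell in row 9 admitting 5. So r9c6=5.
Step 15. [r7c4∈{9}] only 9 remains possible at r7c4. So r7c4=9.
Step 16. [r8c6∈{4}] only 4 remains possible at r8c6. So r8c6=4.
Step 17. [r1c6∈{9}] r1c6 is down to just 9, so r1c6=9.
Step 18. [r3c3∈{4,9}] col 3 places 9 nowhere but r3c3, so r3c3=9.
Step 19. [r9c5∈{1,3}] across col 5, 1 lands solely at r9c5 ⇒ r9c5=1.
Step 20. [r5c5∈{2,3,9}] across row 5, 9 lands solely at r5c5. So r5c5=9.
Step 21. [r5c6∈{2,3}] across row 5, 2 lands solely at r5c6, so r5c6=2.
Step 22. [r4c5∈{3}] r4c5 has the single candidate 3. So r4c5=3.
Step 23. [r3c8∈{4}] r3c8 is down to just 4. So r3c8=4.
Step 24. [r3c5∈{2}] r3c5 has the single candidate 2 ⇒ r3c5=2.
Step 25. [r3c2∈{7}] r3c2's peers cover all but 7. So r3c2=7.
Step 26. [r6c2∈{8}] r6c2 has the single candidate 8 ⇒ r6c2=8.
Step 27. [r2c9∈{5}] only 5 remains possible at r2c9 ⇒ r2c9=5.
Step 28. [r1c3∈{4}] nothing but 4 survives at r1c3, so r1c3=4.
Step 29. [r2c8∈{9}] only 9 remains possible at r2c8 ⇒ r2c8=9.
Step 30. [r9c2∈{6}] r9c2 is down to just 6. So r9c2=6.
Step 31. [r2c6∈{3}] r2c6 is down to just 3 ⇒ r2c6=3.
Step 32. [r8c2∈{1}] r8c2 is down to just 1, so r8c2=1.
Step 33. [r2c5∈{4}] only 4 remains possible at r2c5, so r2c5=4.
Step 34. [r7c1∈{4}] r7c1's peers cover all but 4. So r7c1=4.
Step 35. [r4c9∈{8}] r4c9 is down to just 8, so r4c9=8.
Step 36. [r7c6∈{6}] r7c6's peers cover all but 6. So r7c6=6.
Step 37. [r8c7∈{5}] r8c7 has the single candidate 5, so r8c7=5.
Step 38. [r4c7∈{2}] only 2 remains possible at r4c7, so r4c7=2.
Step 39. [r3c7∈{1}] nothing but 1 survives at r3c7, so r3c7=1.
Step 40. [r2c2∈{2}] r2c2's peers cover all but 2 ⇒ r2c2=2.
Step 41. [r1c9∈{6}] r1c9 has the single candidate 6, so r1c9=6.
Step 42. [r9c4∈{3}] r9c4 has the single candidate 3. So r9c4=3.
Step 43. [r4c6∈{7}] only 7 remains possible at r4c6, so r4c6=7.
Step 44. [r8c1∈{9}] only 9 remains possible at r8c1. So r8c1=9.
Step 45. [r2c1∈{8}] nothing but 8 survives at r2c1. So r2c1=8.
Step 46. [r5c1∈{3}] nothing but 3 survives at r5c1 ⇒ r5c1=3.
Step 47. [r6c1∈{7}] r6c1 has the single candidate 7. So r6c1=7.
Step 48. [r2c7∈{7}] only 7 remains possible at r2c7 ⇒ r2c7=7.

Answer: 1 3 4 7 5 9 8 2 6 / 8 2 6 1 4 3 7 9 5 / 5 7 9 6 2 8 1 4 3 / 6 9 1 4 3 7 2 5 8 / 3 4 5 8 9 2 6 7 1 / 7 8 2 5 6 1 4 3 9 / 4 5 8 9 7 6 3 1 2 / 9 1 3 2 8 4 5 6 7 / 2 6 7 3 1 5 9 8 4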